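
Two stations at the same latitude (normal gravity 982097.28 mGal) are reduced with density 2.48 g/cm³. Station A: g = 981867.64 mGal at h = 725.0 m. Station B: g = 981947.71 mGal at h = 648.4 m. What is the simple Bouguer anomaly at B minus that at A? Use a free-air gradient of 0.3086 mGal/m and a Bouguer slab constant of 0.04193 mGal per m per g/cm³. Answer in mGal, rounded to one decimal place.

64.4

Δg_SB(A) = 981867.64 − 982097.28 + 0.3086×725.0 − 0.04193×2.48×725.0 = -81.30 mGal
Δg_SB(B) = 981947.71 − 982097.28 + 0.3086×648.4 − 0.04193×2.48×648.4 = -16.90 mGal
Difference = -16.90 − (-81.30) = 64.40 mGal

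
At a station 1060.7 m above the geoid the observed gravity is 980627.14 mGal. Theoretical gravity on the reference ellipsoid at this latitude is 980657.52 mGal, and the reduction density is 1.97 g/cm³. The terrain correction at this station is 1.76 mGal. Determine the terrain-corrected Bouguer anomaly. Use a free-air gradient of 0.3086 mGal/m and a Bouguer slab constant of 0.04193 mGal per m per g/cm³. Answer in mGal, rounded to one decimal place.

211.1

Free-air correction = 0.3086 × 1060.7 = 327.33 mGal
Free-air anomaly = 980627.14 − 980657.52 + (327.33) = 296.95 mGal
Bouguer slab correction = 0.04193 × 1.97 × 1060.7 = 87.62 mGal
Simple Bouguer anomaly = 296.95 − (87.62) = 209.33 mGal
Complete Bouguer anomaly = 209.33 + 1.76 = 211.09 mGal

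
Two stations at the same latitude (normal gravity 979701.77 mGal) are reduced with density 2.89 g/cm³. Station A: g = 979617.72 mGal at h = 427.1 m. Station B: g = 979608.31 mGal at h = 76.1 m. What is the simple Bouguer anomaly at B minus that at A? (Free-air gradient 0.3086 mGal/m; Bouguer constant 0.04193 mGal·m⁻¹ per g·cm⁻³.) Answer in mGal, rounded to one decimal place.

-75.2

Δg_SB(A) = 979617.72 − 979701.77 + 0.3086×427.1 − 0.04193×2.89×427.1 = -4.00 mGal
Δg_SB(B) = 979608.31 − 979701.77 + 0.3086×76.1 − 0.04193×2.89×76.1 = -79.20 mGal
Difference = -79.20 − (-4.00) = -75.20 mGal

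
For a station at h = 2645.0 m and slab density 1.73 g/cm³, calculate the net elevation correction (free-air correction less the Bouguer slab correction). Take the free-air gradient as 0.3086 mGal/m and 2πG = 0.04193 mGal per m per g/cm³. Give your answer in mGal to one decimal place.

624.4

Combined gradient = 0.3086 − 0.04193 × 1.73 = 0.2360611 mGal/m
Combined elevation correction = 0.2360611 × 2645.0 = 624.4 mGal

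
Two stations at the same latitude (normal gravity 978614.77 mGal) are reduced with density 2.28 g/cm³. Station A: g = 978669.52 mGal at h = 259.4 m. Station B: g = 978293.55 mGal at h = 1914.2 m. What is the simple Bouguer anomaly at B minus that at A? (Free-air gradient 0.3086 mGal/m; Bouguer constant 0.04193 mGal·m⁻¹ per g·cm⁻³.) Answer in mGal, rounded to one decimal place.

-23.5

Δg_SB(A) = 978669.52 − 978614.77 + 0.3086×259.4 − 0.04193×2.28×259.4 = 110.00 mGal
Δg_SB(B) = 978293.55 − 978614.77 + 0.3086×1914.2 − 0.04193×2.28×1914.2 = 86.50 mGal
Difference = 86.50 − (110.00) = -23.50 mGal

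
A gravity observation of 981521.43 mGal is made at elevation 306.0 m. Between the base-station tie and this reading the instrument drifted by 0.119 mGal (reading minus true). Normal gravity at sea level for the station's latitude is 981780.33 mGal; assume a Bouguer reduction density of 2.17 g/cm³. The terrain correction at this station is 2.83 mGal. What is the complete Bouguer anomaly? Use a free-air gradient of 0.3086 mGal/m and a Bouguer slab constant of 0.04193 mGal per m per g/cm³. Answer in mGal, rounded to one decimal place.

Drift-corrected reading = 981521.43 − (0.119) = 981521.311 mGal
Free-air correction = 0.3086 × 306.0 = 94.43 mGal
Free-air anomaly = 981521.311 − 981780.33 + (94.43) = -164.589 mGal
Bouguer slab correction = 0.04193 × 2.17 × 306.0 = 27.84 mGal
Simple Bouguer anomaly = -164.589 − (27.84) = -192.429 mGal
Complete Bouguer anomaly = -192.429 + 2.83 = -189.599 mGal

-189.6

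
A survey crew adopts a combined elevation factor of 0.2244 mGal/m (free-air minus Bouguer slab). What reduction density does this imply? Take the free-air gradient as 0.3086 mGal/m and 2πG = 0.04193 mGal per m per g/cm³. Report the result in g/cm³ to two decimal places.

0.2244 = 0.3086 − 0.04193 × ρ
ρ = (0.3086 − 0.2244) / 0.04193 = 2.01 g/cm³

2.01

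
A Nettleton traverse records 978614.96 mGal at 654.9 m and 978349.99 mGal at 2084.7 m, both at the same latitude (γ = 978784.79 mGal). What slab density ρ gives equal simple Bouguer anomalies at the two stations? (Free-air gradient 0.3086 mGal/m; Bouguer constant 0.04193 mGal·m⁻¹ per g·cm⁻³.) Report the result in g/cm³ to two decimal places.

2.94

Δg_obs = 978349.99 − 978614.96 = -264.97 mGal over Δh = 2084.7 − 654.9 = 1429.8 m
Equal Bouguer anomalies ⇒ Δg_obs + (0.3086 − 0.04193ρ)·Δh = 0
0.3086 − 0.04193ρ = −Δg_obs/Δh = 0.18532
ρ = (0.3086 − 0.18532) / 0.04193 = 2.94 g/cm³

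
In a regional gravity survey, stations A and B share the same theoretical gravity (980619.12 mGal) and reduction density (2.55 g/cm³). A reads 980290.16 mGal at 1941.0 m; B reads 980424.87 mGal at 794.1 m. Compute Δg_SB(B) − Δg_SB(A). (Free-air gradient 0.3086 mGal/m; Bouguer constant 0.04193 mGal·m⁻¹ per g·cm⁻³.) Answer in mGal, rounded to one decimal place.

-96.6

Δg_SB(A) = 980290.16 − 980619.12 + 0.3086×1941.0 − 0.04193×2.55×1941.0 = 62.50 mGal
Δg_SB(B) = 980424.87 − 980619.12 + 0.3086×794.1 − 0.04193×2.55×794.1 = -34.10 mGal
Difference = -34.10 − (62.50) = -96.60 mGal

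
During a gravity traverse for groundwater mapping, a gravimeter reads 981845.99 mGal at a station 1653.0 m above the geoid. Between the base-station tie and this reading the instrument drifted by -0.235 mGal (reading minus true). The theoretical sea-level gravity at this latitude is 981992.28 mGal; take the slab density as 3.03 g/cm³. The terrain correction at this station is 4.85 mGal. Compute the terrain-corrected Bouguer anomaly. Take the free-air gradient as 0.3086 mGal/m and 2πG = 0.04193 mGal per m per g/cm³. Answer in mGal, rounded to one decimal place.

158.9

Drift-corrected reading = 981845.99 − (-0.235) = 981846.225 mGal
Free-air correction = 0.3086 × 1653.0 = 510.12 mGal
Free-air anomaly = 981846.225 − 981992.28 + (510.12) = 364.065 mGal
Bouguer slab correction = 0.04193 × 3.03 × 1653.0 = 210.01 mGal
Simple Bouguer anomaly = 364.065 − (210.01) = 154.055 mGal
Complete Bouguer anomaly = 154.055 + 4.85 = 158.905 mGal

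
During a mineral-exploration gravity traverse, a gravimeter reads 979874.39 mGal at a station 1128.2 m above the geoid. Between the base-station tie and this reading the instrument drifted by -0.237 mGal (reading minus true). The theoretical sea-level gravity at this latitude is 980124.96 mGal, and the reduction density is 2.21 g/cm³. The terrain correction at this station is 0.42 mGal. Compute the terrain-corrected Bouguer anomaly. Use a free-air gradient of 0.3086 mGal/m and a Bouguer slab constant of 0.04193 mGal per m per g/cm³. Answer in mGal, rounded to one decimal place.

Drift-corrected reading = 979874.39 − (-0.237) = 979874.627 mGal
Free-air correction = 0.3086 × 1128.2 = 348.16 mGal
Free-air anomaly = 979874.627 − 980124.96 + (348.16) = 97.827 mGal
Bouguer slab correction = 0.04193 × 2.21 × 1128.2 = 104.54 mGal
Simple Bouguer anomaly = 97.827 − (104.54) = -6.713 mGal
Complete Bouguer anomaly = -6.713 + 0.42 = -6.293 mGal

-6.3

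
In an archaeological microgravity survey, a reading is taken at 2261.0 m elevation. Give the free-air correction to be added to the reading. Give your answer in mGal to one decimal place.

Free-air correction = 0.3086 × 2261.0 = 697.7 mGal

697.7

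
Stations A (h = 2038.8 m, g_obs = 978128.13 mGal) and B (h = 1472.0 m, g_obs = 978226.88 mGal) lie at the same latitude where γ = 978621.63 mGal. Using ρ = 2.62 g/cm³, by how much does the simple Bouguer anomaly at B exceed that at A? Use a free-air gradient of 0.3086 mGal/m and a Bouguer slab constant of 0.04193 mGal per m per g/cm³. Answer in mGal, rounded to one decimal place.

Δg_SB(A) = 978128.13 − 978621.63 + 0.3086×2038.8 − 0.04193×2.62×2038.8 = -88.30 mGal
Δg_SB(B) = 978226.88 − 978621.63 + 0.3086×1472.0 − 0.04193×2.62×1472.0 = -102.20 mGal
Difference = -102.20 − (-88.30) = -13.90 mGal

-13.9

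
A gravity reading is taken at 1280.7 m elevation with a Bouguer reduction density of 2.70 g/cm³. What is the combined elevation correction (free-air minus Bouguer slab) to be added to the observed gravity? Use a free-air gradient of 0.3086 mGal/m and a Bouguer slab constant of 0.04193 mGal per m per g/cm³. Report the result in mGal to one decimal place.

Combined gradient = 0.3086 − 0.04193 × 2.70 = 0.1953890 mGal/m
Combined elevation correction = 0.1953890 × 1280.7 = 250.2 mGal

250.2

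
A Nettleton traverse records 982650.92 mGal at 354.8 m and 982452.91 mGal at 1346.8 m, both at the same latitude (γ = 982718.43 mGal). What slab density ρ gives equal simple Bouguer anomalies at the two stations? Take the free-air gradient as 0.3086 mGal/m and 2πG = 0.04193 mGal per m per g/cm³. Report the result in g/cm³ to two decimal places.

2.60

Δg_obs = 982452.91 − 982650.92 = -198.01 mGal over Δh = 1346.8 − 354.8 = 992.0 m
Equal Bouguer anomalies ⇒ Δg_obs + (0.3086 − 0.04193ρ)·Δh = 0
0.3086 − 0.04193ρ = −Δg_obs/Δh = 0.19961
ρ = (0.3086 − 0.19961) / 0.04193 = 2.60 g/cm³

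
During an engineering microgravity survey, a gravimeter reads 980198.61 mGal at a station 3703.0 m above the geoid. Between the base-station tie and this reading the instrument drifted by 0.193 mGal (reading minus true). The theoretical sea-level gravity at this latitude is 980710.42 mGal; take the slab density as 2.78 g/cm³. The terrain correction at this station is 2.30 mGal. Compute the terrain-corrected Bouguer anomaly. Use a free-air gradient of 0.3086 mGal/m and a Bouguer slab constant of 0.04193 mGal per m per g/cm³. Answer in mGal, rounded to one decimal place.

201.4

Drift-corrected reading = 980198.61 − (0.193) = 980198.417 mGal
Free-air correction = 0.3086 × 3703.0 = 1142.75 mGal
Free-air anomaly = 980198.417 − 980710.42 + (1142.75) = 630.747 mGal
Bouguer slab correction = 0.04193 × 2.78 × 3703.0 = 431.64 mGal
Simple Bouguer anomaly = 630.747 − (431.64) = 199.107 mGal
Complete Bouguer anomaly = 199.107 + 2.30 = 201.407 mGal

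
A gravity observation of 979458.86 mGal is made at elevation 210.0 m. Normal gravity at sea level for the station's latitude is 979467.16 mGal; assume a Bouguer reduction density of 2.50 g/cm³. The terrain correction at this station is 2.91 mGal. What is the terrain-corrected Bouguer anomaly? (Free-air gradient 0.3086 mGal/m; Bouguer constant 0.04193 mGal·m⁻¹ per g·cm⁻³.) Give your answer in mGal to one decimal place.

Free-air correction = 0.3086 × 210.0 = 64.81 mGal
Free-air anomaly = 979458.86 − 979467.16 + (64.81) = 56.51 mGal
Bouguer slab correction = 0.04193 × 2.50 × 210.0 = 22.01 mGal
Simple Bouguer anomaly = 56.51 − (22.01) = 34.50 mGal
Complete Bouguer anomaly = 34.50 + 2.91 = 37.41 mGal

37.4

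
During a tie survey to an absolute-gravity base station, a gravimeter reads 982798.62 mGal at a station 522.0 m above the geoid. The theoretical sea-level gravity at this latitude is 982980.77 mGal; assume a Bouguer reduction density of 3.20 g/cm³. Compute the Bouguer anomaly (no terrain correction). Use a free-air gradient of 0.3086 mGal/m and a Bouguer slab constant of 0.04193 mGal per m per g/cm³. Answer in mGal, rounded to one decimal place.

-91.1

Free-air correction = 0.3086 × 522.0 = 161.09 mGal
Free-air anomaly = 982798.62 − 982980.77 + (161.09) = -21.06 mGal
Bouguer slab correction = 0.04193 × 3.20 × 522.0 = 70.04 mGal
Simple Bouguer anomaly = -21.06 − (70.04) = -91.10 mGal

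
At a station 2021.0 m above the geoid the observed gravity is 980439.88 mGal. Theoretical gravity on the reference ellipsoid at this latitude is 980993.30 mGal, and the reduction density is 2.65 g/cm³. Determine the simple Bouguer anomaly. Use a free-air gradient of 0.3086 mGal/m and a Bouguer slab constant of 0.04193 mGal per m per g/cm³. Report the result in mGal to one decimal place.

-154.3

Free-air correction = 0.3086 × 2021.0 = 623.68 mGal
Free-air anomaly = 980439.88 − 980993.30 + (623.68) = 70.26 mGal
Bouguer slab correction = 0.04193 × 2.65 × 2021.0 = 224.56 mGal
Simple Bouguer anomaly = 70.26 − (224.56) = -154.30 mGal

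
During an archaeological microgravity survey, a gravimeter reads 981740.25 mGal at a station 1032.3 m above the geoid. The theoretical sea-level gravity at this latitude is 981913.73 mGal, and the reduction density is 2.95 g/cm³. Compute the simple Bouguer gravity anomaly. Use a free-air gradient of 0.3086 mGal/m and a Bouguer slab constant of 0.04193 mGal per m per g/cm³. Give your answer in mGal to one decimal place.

Free-air correction = 0.3086 × 1032.3 = 318.57 mGal
Free-air anomaly = 981740.25 − 981913.73 + (318.57) = 145.09 mGal
Bouguer slab correction = 0.04193 × 2.95 × 1032.3 = 127.69 mGal
Simple Bouguer anomaly = 145.09 − (127.69) = 17.40 mGal

17.4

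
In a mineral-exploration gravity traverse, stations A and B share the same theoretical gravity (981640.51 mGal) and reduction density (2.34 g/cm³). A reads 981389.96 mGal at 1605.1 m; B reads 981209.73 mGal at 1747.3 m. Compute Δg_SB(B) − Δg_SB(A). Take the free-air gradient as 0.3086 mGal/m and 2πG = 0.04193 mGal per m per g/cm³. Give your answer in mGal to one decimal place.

Δg_SB(A) = 981389.96 − 981640.51 + 0.3086×1605.1 − 0.04193×2.34×1605.1 = 87.30 mGal
Δg_SB(B) = 981209.73 − 981640.51 + 0.3086×1747.3 − 0.04193×2.34×1747.3 = -63.00 mGal
Difference = -63.00 − (87.30) = -150.30 mGal

-150.3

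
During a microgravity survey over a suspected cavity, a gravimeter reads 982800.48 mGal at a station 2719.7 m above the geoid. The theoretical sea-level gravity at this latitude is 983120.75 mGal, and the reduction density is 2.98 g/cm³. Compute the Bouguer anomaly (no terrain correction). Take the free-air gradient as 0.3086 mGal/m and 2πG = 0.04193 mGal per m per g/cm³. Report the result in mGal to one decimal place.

Free-air correction = 0.3086 × 2719.7 = 839.30 mGal
Free-air anomaly = 982800.48 − 983120.75 + (839.30) = 519.03 mGal
Bouguer slab correction = 0.04193 × 2.98 × 2719.7 = 339.83 mGal
Simple Bouguer anomaly = 519.03 − (339.83) = 179.20 mGal

179.2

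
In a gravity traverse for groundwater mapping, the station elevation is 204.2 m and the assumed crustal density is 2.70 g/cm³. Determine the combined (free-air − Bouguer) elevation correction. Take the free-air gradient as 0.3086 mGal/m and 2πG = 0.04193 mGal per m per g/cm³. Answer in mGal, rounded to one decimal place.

39.9

Combined gradient = 0.3086 − 0.04193 × 2.70 = 0.1953890 mGal/m
Combined elevation correction = 0.1953890 × 204.2 = 39.9 mGal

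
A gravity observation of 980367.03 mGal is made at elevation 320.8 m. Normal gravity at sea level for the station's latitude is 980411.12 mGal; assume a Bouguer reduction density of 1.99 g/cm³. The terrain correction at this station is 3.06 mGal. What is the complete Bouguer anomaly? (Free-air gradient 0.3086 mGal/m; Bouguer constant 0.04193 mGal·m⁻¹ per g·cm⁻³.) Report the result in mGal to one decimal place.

31.2

Free-air correction = 0.3086 × 320.8 = 99.00 mGal
Free-air anomaly = 980367.03 − 980411.12 + (99.00) = 54.91 mGal
Bouguer slab correction = 0.04193 × 1.99 × 320.8 = 26.77 mGal
Simple Bouguer anomaly = 54.91 − (26.77) = 28.14 mGal
Complete Bouguer anomaly = 28.14 + 3.06 = 31.20 mGal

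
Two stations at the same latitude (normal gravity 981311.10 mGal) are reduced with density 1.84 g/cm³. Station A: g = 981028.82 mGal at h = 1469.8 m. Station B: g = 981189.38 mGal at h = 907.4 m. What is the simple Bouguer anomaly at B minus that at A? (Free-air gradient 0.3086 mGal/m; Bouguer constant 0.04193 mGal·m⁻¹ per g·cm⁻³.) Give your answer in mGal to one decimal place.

Δg_SB(A) = 981028.82 − 981311.10 + 0.3086×1469.8 − 0.04193×1.84×1469.8 = 57.90 mGal
Δg_SB(B) = 981189.38 − 981311.10 + 0.3086×907.4 − 0.04193×1.84×907.4 = 88.30 mGal
Difference = 88.30 − (57.90) = 30.40 mGal

30.4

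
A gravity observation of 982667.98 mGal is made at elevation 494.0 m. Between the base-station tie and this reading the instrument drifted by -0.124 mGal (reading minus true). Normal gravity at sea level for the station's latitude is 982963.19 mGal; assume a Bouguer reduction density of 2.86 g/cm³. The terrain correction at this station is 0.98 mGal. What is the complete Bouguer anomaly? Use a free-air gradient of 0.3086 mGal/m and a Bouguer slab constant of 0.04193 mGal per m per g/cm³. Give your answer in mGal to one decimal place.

Drift-corrected reading = 982667.98 − (-0.124) = 982668.104 mGal
Free-air correction = 0.3086 × 494.0 = 152.45 mGal
Free-air anomaly = 982668.104 − 982963.19 + (152.45) = -142.636 mGal
Bouguer slab correction = 0.04193 × 2.86 × 494.0 = 59.24 mGal
Simple Bouguer anomaly = -142.636 − (59.24) = -201.876 mGal
Complete Bouguer anomaly = -201.876 + 0.98 = -200.896 mGal

-200.9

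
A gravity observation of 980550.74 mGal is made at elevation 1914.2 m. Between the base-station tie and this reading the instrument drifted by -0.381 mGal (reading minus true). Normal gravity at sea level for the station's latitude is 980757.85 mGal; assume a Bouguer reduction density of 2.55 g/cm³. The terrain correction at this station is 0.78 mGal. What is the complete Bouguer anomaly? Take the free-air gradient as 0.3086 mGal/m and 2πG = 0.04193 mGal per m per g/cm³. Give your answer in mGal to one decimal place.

Drift-corrected reading = 980550.74 − (-0.381) = 980551.121 mGal
Free-air correction = 0.3086 × 1914.2 = 590.72 mGal
Free-air anomaly = 980551.121 − 980757.85 + (590.72) = 383.991 mGal
Bouguer slab correction = 0.04193 × 2.55 × 1914.2 = 204.67 mGal
Simple Bouguer anomaly = 383.991 − (204.67) = 179.321 mGal
Complete Bouguer anomaly = 179.321 + 0.78 = 180.101 mGal

180.1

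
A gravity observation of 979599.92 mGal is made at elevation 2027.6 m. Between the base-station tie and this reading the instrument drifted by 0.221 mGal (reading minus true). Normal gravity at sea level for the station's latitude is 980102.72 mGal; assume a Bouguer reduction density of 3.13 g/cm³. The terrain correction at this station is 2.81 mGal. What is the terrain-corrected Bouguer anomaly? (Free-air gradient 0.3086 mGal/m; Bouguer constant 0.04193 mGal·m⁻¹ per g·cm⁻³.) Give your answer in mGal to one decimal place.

-140.6

Drift-corrected reading = 979599.92 − (0.221) = 979599.699 mGal
Free-air correction = 0.3086 × 2027.6 = 625.72 mGal
Free-air anomaly = 979599.699 − 980102.72 + (625.72) = 122.699 mGal
Bouguer slab correction = 0.04193 × 3.13 × 2027.6 = 266.10 mGal
Simple Bouguer anomaly = 122.699 − (266.10) = -143.401 mGal
Complete Bouguer anomaly = -143.401 + 2.81 = -140.591 mGal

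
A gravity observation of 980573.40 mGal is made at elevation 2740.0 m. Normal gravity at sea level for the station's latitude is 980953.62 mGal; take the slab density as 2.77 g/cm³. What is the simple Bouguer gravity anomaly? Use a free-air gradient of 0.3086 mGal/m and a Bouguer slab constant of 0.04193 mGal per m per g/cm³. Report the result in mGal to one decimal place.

147.1

Free-air correction = 0.3086 × 2740.0 = 845.56 mGal
Free-air anomaly = 980573.40 − 980953.62 + (845.56) = 465.34 mGal
Bouguer slab correction = 0.04193 × 2.77 × 2740.0 = 318.24 mGal
Simple Bouguer anomaly = 465.34 − (318.24) = 147.10 mGal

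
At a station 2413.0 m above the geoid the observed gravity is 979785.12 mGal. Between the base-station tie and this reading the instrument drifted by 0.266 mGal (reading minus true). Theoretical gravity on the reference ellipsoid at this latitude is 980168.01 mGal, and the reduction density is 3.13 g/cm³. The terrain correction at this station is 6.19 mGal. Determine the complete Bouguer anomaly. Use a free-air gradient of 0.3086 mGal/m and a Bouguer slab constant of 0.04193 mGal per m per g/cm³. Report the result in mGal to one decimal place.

51.0

Drift-corrected reading = 979785.12 − (0.266) = 979784.854 mGal
Free-air correction = 0.3086 × 2413.0 = 744.65 mGal
Free-air anomaly = 979784.854 − 980168.01 + (744.65) = 361.494 mGal
Bouguer slab correction = 0.04193 × 3.13 × 2413.0 = 316.68 mGal
Simple Bouguer anomaly = 361.494 − (316.68) = 44.814 mGal
Complete Bouguer anomaly = 44.814 + 6.19 = 51.004 mGal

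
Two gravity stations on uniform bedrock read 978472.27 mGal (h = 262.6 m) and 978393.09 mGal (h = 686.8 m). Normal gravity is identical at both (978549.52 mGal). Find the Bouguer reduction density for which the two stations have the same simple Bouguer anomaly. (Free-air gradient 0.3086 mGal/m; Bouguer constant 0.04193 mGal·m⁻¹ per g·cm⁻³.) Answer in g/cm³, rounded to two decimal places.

Δg_obs = 978393.09 − 978472.27 = -79.18 mGal over Δh = 686.8 − 262.6 = 424.2 m
Equal Bouguer anomalies ⇒ Δg_obs + (0.3086 − 0.04193ρ)·Δh = 0
0.3086 − 0.04193ρ = −Δg_obs/Δh = 0.18666
ρ = (0.3086 − 0.18666) / 0.04193 = 2.91 g/cm³

2.91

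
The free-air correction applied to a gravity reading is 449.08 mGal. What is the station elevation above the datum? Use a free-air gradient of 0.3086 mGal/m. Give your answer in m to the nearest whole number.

h = 449.08 / 0.3086 = 1455.22 m

1455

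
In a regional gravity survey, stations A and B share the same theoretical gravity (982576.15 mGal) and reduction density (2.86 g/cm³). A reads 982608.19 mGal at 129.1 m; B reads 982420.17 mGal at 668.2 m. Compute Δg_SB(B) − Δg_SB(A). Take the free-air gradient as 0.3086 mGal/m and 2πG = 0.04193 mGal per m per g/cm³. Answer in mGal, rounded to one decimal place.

-86.3

Δg_SB(A) = 982608.19 − 982576.15 + 0.3086×129.1 − 0.04193×2.86×129.1 = 56.40 mGal
Δg_SB(B) = 982420.17 − 982576.15 + 0.3086×668.2 − 0.04193×2.86×668.2 = -29.90 mGal
Difference = -29.90 − (56.40) = -86.30 mGal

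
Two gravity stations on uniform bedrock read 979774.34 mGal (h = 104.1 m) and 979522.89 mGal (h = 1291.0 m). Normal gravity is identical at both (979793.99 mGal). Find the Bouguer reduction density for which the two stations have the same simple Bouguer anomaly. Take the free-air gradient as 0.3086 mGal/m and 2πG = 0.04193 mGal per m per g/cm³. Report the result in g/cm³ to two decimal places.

2.31

Δg_obs = 979522.89 − 979774.34 = -251.45 mGal over Δh = 1291.0 − 104.1 = 1186.9 m
Equal Bouguer anomalies ⇒ Δg_obs + (0.3086 − 0.04193ρ)·Δh = 0
0.3086 − 0.04193ρ = −Δg_obs/Δh = 0.21185
ρ = (0.3086 − 0.21185) / 0.04193 = 2.31 g/cm³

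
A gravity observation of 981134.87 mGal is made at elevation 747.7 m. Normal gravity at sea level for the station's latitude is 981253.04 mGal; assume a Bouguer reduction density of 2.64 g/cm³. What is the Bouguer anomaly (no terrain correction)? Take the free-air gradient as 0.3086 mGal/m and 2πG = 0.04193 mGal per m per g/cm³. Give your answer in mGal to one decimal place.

Free-air correction = 0.3086 × 747.7 = 230.74 mGal
Free-air anomaly = 981134.87 − 981253.04 + (230.74) = 112.57 mGal
Bouguer slab correction = 0.04193 × 2.64 × 747.7 = 82.77 mGal
Simple Bouguer anomaly = 112.57 − (82.77) = 29.80 mGal

29.8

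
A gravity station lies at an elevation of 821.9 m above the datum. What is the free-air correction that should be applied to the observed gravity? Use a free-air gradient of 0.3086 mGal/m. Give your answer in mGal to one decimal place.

Free-air correction = 0.3086 × 821.9 = 253.6 mGal

253.6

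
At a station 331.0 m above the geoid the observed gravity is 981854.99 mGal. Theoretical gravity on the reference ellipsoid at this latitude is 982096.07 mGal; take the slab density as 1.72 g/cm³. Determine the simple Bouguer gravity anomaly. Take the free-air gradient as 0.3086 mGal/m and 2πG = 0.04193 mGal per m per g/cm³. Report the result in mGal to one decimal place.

-162.8

Free-air correction = 0.3086 × 331.0 = 102.15 mGal
Free-air anomaly = 981854.99 − 982096.07 + (102.15) = -138.93 mGal
Bouguer slab correction = 0.04193 × 1.72 × 331.0 = 23.87 mGal
Simple Bouguer anomaly = -138.93 − (23.87) = -162.80 mGal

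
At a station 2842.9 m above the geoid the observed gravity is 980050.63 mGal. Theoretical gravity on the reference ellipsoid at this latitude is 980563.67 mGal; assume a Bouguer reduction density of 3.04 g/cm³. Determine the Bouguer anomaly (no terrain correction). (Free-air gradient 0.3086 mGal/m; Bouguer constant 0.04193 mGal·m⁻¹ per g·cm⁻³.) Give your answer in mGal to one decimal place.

Free-air correction = 0.3086 × 2842.9 = 877.32 mGal
Free-air anomaly = 980050.63 − 980563.67 + (877.32) = 364.28 mGal
Bouguer slab correction = 0.04193 × 3.04 × 2842.9 = 362.38 mGal
Simple Bouguer anomaly = 364.28 − (362.38) = 1.90 mGal

1.9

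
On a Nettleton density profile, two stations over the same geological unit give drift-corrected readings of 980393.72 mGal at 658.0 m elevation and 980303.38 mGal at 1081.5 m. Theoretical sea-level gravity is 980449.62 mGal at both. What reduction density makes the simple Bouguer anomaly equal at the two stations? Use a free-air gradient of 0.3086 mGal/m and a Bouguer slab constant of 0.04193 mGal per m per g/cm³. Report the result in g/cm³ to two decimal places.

2.27

Δg_obs = 980303.38 − 980393.72 = -90.34 mGal over Δh = 1081.5 − 658.0 = 423.5 m
Equal Bouguer anomalies ⇒ Δg_obs + (0.3086 − 0.04193ρ)·Δh = 0
0.3086 − 0.04193ρ = −Δg_obs/Δh = 0.21332
ρ = (0.3086 − 0.21332) / 0.04193 = 2.27 g/cm³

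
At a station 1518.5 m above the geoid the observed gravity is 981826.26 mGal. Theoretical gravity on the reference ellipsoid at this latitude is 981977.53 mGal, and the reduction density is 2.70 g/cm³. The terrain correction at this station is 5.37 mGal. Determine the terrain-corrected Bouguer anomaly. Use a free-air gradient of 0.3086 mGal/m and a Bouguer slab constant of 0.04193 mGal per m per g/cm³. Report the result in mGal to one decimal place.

150.8

Free-air correction = 0.3086 × 1518.5 = 468.61 mGal
Free-air anomaly = 981826.26 − 981977.53 + (468.61) = 317.34 mGal
Bouguer slab correction = 0.04193 × 2.70 × 1518.5 = 171.91 mGal
Simple Bouguer anomaly = 317.34 − (171.91) = 145.43 mGal
Complete Bouguer anomaly = 145.43 + 5.37 = 150.80 mGal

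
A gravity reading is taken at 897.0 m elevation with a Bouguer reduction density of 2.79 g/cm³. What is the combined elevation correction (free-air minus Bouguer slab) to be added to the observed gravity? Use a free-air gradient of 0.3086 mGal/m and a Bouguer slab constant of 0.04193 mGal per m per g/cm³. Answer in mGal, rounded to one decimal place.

171.9

Combined gradient = 0.3086 − 0.04193 × 2.79 = 0.1916153 mGal/m
Combined elevation correction = 0.1916153 × 897.0 = 171.9 mGal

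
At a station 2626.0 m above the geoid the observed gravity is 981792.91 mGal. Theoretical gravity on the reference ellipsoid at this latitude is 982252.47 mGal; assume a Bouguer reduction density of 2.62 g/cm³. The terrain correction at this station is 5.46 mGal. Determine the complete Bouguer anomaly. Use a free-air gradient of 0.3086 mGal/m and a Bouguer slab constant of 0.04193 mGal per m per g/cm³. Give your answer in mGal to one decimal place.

Free-air correction = 0.3086 × 2626.0 = 810.38 mGal
Free-air anomaly = 981792.91 − 982252.47 + (810.38) = 350.82 mGal
Bouguer slab correction = 0.04193 × 2.62 × 2626.0 = 288.48 mGal
Simple Bouguer anomaly = 350.82 − (288.48) = 62.34 mGal
Complete Bouguer anomaly = 62.34 + 5.46 = 67.80 mGal

67.8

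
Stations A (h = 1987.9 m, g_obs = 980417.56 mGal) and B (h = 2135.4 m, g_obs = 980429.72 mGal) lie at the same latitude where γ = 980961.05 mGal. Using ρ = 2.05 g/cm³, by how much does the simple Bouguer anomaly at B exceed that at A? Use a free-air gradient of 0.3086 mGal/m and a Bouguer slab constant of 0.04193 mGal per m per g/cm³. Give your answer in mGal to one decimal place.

Δg_SB(A) = 980417.56 − 980961.05 + 0.3086×1987.9 − 0.04193×2.05×1987.9 = -100.90 mGal
Δg_SB(B) = 980429.72 − 980961.05 + 0.3086×2135.4 − 0.04193×2.05×2135.4 = -55.90 mGal
Difference = -55.90 − (-100.90) = 45.00 mGal

45.0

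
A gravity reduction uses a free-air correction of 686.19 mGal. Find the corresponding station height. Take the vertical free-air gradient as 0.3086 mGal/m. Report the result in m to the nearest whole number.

2224

h = 686.19 / 0.3086 = 2223.56 m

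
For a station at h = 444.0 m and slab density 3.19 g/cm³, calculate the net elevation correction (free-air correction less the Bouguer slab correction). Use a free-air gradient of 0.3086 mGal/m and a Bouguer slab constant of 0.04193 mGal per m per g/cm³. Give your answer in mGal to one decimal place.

Combined gradient = 0.3086 − 0.04193 × 3.19 = 0.1748433 mGal/m
Combined elevation correction = 0.1748433 × 444.0 = 77.6 mGal

77.6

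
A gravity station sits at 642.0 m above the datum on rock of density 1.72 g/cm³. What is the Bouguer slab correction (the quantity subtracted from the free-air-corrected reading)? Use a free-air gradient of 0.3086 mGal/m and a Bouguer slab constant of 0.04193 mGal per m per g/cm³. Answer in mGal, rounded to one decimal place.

46.3

Bouguer slab correction = 0.04193 × 1.72 × 642.0 = 46.3 mGal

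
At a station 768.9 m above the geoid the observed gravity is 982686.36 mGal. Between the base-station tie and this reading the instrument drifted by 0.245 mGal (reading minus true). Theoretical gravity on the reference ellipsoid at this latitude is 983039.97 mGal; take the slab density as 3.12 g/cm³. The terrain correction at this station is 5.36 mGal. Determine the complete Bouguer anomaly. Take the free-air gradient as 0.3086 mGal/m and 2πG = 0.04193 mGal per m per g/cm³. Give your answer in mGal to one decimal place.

Drift-corrected reading = 982686.36 − (0.245) = 982686.115 mGal
Free-air correction = 0.3086 × 768.9 = 237.28 mGal
Free-air anomaly = 982686.115 − 983039.97 + (237.28) = -116.575 mGal
Bouguer slab correction = 0.04193 × 3.12 × 768.9 = 100.59 mGal
Simple Bouguer anomaly = -116.575 − (100.59) = -217.165 mGal
Complete Bouguer anomaly = -217.165 + 5.36 = -211.805 mGal

-211.8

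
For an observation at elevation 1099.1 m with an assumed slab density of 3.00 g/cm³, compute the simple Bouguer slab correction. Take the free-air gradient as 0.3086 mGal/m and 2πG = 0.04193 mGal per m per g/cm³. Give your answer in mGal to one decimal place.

Bouguer slab correction = 0.04193 × 3.00 × 1099.1 = 138.3 mGal

138.3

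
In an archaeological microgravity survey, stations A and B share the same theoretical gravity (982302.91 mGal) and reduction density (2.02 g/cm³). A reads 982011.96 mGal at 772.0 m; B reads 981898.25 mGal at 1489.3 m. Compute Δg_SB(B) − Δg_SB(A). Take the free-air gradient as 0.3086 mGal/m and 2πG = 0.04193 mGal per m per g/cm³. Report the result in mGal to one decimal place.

46.9

Δg_SB(A) = 982011.96 − 982302.91 + 0.3086×772.0 − 0.04193×2.02×772.0 = -118.10 mGal
Δg_SB(B) = 981898.25 − 982302.91 + 0.3086×1489.3 − 0.04193×2.02×1489.3 = -71.20 mGal
Difference = -71.20 − (-118.10) = 46.90 mGal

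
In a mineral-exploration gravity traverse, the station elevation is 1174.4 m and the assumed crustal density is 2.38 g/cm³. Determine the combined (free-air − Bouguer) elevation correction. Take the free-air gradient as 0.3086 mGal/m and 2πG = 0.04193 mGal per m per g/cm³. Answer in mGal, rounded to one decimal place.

245.2

Combined gradient = 0.3086 − 0.04193 × 2.38 = 0.2088066 mGal/m
Combined elevation correction = 0.2088066 × 1174.4 = 245.2 mGal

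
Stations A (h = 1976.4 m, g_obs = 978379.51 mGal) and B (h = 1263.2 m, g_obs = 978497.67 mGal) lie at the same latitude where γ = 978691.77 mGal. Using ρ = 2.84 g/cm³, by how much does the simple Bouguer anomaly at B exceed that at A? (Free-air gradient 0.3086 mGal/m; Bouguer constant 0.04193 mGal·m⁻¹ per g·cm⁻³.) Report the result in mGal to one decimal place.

-17.0

Δg_SB(A) = 978379.51 − 978691.77 + 0.3086×1976.4 − 0.04193×2.84×1976.4 = 62.30 mGal
Δg_SB(B) = 978497.67 − 978691.77 + 0.3086×1263.2 − 0.04193×2.84×1263.2 = 45.30 mGal
Difference = 45.30 − (62.30) = -17.00 mGal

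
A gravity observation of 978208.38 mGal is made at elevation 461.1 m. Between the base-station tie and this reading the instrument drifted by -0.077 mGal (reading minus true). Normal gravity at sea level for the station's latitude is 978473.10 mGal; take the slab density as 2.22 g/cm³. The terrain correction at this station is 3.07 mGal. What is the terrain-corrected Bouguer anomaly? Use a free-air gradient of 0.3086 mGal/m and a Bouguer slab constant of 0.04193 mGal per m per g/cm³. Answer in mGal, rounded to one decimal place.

-162.2

Drift-corrected reading = 978208.38 − (-0.077) = 978208.457 mGal
Free-air correction = 0.3086 × 461.1 = 142.30 mGal
Free-air anomaly = 978208.457 − 978473.10 + (142.30) = -122.343 mGal
Bouguer slab correction = 0.04193 × 2.22 × 461.1 = 42.92 mGal
Simple Bouguer anomaly = -122.343 − (42.92) = -165.263 mGal
Complete Bouguer anomaly = -165.263 + 3.07 = -162.193 mGal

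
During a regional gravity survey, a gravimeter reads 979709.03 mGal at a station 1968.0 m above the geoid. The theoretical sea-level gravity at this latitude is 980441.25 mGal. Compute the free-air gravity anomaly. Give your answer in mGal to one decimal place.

Free-air correction = 0.3086 × 1968.0 = 607.32 mGal
Free-air anomaly = 979709.03 − 980441.25 + (607.32) = -124.90 mGal

-124.9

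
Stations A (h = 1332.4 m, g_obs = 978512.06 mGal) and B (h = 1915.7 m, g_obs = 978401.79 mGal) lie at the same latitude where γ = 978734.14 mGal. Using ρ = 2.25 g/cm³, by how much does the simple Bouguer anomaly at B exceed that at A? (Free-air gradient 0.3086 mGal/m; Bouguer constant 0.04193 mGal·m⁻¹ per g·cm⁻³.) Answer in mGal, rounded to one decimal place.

Δg_SB(A) = 978512.06 − 978734.14 + 0.3086×1332.4 − 0.04193×2.25×1332.4 = 63.40 mGal
Δg_SB(B) = 978401.79 − 978734.14 + 0.3086×1915.7 − 0.04193×2.25×1915.7 = 78.10 mGal
Difference = 78.10 − (63.40) = 14.70 mGal

14.7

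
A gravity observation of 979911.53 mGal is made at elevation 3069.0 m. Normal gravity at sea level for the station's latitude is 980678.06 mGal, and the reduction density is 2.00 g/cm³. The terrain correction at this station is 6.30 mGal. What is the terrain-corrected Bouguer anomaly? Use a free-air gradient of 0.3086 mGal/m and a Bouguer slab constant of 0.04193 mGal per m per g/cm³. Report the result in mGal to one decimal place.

Free-air correction = 0.3086 × 3069.0 = 947.09 mGal
Free-air anomaly = 979911.53 − 980678.06 + (947.09) = 180.56 mGal
Bouguer slab correction = 0.04193 × 2.00 × 3069.0 = 257.37 mGal
Simple Bouguer anomaly = 180.56 − (257.37) = -76.81 mGal
Complete Bouguer anomaly = -76.81 + 6.30 = -70.51 mGal

-70.5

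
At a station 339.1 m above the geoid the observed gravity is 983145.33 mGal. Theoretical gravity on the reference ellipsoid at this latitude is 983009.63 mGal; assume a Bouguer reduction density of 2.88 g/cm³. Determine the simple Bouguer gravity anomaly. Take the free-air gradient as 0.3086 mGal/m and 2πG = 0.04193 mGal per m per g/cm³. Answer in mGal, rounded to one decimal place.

Free-air correction = 0.3086 × 339.1 = 104.65 mGal
Free-air anomaly = 983145.33 − 983009.63 + (104.65) = 240.35 mGal
Bouguer slab correction = 0.04193 × 2.88 × 339.1 = 40.95 mGal
Simple Bouguer anomaly = 240.35 − (40.95) = 199.40 mGal

199.4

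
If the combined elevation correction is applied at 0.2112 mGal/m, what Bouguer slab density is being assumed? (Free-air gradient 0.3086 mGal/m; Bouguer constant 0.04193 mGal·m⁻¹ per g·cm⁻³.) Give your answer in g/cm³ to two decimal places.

2.32

0.2112 = 0.3086 − 0.04193 × ρ
ρ = (0.3086 − 0.2112) / 0.04193 = 2.32 g/cm³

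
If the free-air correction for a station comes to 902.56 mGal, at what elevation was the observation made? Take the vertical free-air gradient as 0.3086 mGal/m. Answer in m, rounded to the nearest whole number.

2925

h = 902.56 / 0.3086 = 2924.69 m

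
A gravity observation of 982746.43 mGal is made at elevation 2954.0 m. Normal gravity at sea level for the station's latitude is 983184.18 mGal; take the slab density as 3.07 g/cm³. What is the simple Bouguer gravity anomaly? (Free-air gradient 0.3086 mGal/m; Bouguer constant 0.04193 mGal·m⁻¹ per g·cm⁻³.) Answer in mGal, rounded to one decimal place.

93.6

Free-air correction = 0.3086 × 2954.0 = 911.60 mGal
Free-air anomaly = 982746.43 − 983184.18 + (911.60) = 473.85 mGal
Bouguer slab correction = 0.04193 × 3.07 × 2954.0 = 380.25 mGal
Simple Bouguer anomaly = 473.85 − (380.25) = 93.60 mGal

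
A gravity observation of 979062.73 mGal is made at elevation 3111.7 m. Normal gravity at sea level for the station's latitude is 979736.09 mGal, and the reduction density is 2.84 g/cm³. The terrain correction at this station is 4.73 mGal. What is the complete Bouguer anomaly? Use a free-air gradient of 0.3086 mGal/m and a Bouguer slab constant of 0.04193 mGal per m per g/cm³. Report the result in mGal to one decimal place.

-78.9

Free-air correction = 0.3086 × 3111.7 = 960.27 mGal
Free-air anomaly = 979062.73 − 979736.09 + (960.27) = 286.91 mGal
Bouguer slab correction = 0.04193 × 2.84 × 3111.7 = 370.54 mGal
Simple Bouguer anomaly = 286.91 − (370.54) = -83.63 mGal
Complete Bouguer anomaly = -83.63 + 4.73 = -78.90 mGal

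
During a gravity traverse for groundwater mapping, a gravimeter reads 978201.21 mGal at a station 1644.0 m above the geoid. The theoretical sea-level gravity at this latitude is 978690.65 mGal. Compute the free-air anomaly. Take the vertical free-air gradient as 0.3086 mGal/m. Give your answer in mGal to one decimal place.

17.9

Free-air correction = 0.3086 × 1644.0 = 507.34 mGal
Free-air anomaly = 978201.21 − 978690.65 + (507.34) = 17.90 mGal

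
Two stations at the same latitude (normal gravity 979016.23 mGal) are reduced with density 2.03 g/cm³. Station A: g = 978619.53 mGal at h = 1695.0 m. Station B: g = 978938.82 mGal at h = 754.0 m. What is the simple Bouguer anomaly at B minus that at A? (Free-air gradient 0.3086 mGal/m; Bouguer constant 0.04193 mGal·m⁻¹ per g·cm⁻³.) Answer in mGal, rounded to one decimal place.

Δg_SB(A) = 978619.53 − 979016.23 + 0.3086×1695.0 − 0.04193×2.03×1695.0 = -17.90 mGal
Δg_SB(B) = 978938.82 − 979016.23 + 0.3086×754.0 − 0.04193×2.03×754.0 = 91.10 mGal
Difference = 91.10 − (-17.90) = 109.00 mGal

109.0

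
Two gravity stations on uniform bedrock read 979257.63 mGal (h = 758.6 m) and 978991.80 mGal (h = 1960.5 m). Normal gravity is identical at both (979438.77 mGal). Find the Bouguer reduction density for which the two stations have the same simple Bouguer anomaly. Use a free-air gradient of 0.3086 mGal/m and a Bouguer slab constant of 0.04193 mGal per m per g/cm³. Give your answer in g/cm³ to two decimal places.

Δg_obs = 978991.80 − 979257.63 = -265.83 mGal over Δh = 1960.5 − 758.6 = 1201.9 m
Equal Bouguer anomalies ⇒ Δg_obs + (0.3086 − 0.04193ρ)·Δh = 0
0.3086 − 0.04193ρ = −Δg_obs/Δh = 0.22117
ρ = (0.3086 − 0.22117) / 0.04193 = 2.09 g/cm³

2.09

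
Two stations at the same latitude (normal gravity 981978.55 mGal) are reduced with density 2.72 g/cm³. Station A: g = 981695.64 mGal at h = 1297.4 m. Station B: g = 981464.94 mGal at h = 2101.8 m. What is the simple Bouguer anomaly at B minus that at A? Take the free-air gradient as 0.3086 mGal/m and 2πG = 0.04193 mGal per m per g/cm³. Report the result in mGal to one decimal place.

-74.2

Δg_SB(A) = 981695.64 − 981978.55 + 0.3086×1297.4 − 0.04193×2.72×1297.4 = -30.50 mGal
Δg_SB(B) = 981464.94 − 981978.55 + 0.3086×2101.8 − 0.04193×2.72×2101.8 = -104.70 mGal
Difference = -104.70 − (-30.50) = -74.20 mGal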